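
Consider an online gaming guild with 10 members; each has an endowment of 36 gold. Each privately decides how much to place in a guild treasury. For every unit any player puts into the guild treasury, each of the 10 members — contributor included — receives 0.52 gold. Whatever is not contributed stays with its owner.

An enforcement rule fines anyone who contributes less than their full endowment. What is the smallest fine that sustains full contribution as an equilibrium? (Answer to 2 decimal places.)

Given the others contribute fully, the best deviation is to contribute 0 (any partial contribution still incurs the fine and gives up units whose private return 0.52 is below 1).
Deviating from 36 to 0 saves 36 gold but forfeits the deviator's share of the drop in the guild treasury: 0.52 × 36 = 18.72.
So the deviation gain is 36 − 18.72 = 17.28, and the fine must be at least 17.28 gold to wipe it out.

17.28 gold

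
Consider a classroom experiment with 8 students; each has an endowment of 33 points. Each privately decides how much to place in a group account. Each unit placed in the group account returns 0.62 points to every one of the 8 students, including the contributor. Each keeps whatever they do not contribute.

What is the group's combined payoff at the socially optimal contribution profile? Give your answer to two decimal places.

Each contributed unit returns 4.960 to the group as a whole (0.62 to each of 8 players), which exceeds 1, so the social optimum is full contribution: group total = 4.960 × 264 = 1309.44.

1309.44 points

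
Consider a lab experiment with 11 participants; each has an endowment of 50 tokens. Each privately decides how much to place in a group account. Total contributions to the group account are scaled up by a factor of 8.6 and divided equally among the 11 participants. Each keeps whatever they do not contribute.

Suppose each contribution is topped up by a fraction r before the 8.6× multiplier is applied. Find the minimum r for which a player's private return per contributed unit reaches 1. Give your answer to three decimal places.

With matching at rate r, one contributed unit becomes (1 + r) in the group account and returns 8.6 × (1 + r) / 11 to the contributor.
Setting this equal to 1: 1 + r = 11/8.6 = 1.2791.
So the minimum matching rate is r = 1.2791 − 1 = 0.279.

0.279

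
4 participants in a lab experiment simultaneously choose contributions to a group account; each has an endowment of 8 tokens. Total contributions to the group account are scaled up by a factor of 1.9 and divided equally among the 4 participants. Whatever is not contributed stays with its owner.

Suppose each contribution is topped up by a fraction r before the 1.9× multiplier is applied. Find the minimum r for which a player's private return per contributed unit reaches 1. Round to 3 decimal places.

1.105

With matching at rate r, one contributed unit becomes (1 + r) in the group account and returns 1.9 × (1 + r) / 4 to the contributor.
Setting this equal to 1: 1 + r = 4/1.9 = 2.1053.
So the minimum matching rate is r = 2.1053 − 1 = 1.105.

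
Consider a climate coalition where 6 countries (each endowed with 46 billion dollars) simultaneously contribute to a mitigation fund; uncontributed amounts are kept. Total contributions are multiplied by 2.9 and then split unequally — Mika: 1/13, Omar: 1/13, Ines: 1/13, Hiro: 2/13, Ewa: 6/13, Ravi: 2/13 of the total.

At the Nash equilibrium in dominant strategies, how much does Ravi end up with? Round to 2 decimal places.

66.52 billion dollars

Player j's private return per contributed unit is 2.9 × (j's share). Contributing is weakly dominant for j when that share is at least 1/2.9 = 0.3448, and contributing 0 is dominant otherwise.
Only Ewa (6/13) clears that bar, contributing 46; the remaining 5 contribute 0. Total contributed: 46.
Ravi keeps 46 and receives 2.9 × 46 × 2/13 = 20.52 from the mitigation fund, for a payoff of 66.52.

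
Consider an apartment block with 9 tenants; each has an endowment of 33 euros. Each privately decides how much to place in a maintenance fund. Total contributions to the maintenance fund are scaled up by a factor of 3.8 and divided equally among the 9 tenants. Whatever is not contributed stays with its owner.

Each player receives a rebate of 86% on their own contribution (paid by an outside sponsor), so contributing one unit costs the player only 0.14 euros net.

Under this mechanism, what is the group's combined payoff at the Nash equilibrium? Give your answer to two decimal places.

Under the mechanism each unit contributed yields (3.8/9) / 0.14 = 3.0159 back to its contributor per unit of net cost, which exceeds 1, making full contribution the dominant choice for everyone.
So the Nash equilibrium is full contribution by all 9; the group earns 9 × (33 × 0.86 + 3.8 × 33) = 1384.02.

1384.02 euros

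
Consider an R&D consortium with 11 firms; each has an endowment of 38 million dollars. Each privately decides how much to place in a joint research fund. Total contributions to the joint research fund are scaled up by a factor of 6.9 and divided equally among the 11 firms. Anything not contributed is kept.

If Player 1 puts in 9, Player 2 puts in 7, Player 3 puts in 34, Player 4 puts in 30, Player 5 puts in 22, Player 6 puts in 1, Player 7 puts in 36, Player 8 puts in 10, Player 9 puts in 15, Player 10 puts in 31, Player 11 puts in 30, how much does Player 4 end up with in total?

Total contributed: 9 + 7 + 34 + 30 + 22 + 1 + 36 + 10 + 15 + 31 + 30 = 225.
Each receives 6.9 × 225 / 11 = 141.14 from the joint research fund.
Player 4 keeps 38 − 30 = 8, so Player 4's payoff is 8 + 141.14 = 149.14.

149.14 million dollars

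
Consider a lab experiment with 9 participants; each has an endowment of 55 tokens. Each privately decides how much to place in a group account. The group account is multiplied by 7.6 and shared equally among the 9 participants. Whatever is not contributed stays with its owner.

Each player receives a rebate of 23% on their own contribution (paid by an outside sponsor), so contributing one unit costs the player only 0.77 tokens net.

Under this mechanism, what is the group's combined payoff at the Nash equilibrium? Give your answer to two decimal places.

3875.85 tokens

The effective private return per unit is now (7.6/9) / 0.77 = 1.0967 > 1, so every player's dominant strategy flips to full contribution.
So the Nash equilibrium is full contribution by all 9; the group earns 9 × (55 × 0.23 + 7.6 × 55) = 3875.85.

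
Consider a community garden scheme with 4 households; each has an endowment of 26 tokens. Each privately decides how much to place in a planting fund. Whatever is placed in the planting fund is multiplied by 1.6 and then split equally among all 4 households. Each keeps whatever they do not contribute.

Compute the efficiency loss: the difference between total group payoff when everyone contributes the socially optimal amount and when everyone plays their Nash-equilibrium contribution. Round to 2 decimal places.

62.40 tokens

Each contributed unit returns 1.6/4 = 0.4000 to its contributor — below 1 — so contributing 0 is dominant for every player. At the Nash equilibrium everyone keeps their 26, and the group total is 4 × 26 = 104.
Each contributed unit returns 1.600 to the group as a whole (0.4000 to each of 4 players), which exceeds 1, so the social optimum is full contribution: group total = 1.600 × 104 = 166.40.
Efficiency loss = 166.40 − 104 = 62.40.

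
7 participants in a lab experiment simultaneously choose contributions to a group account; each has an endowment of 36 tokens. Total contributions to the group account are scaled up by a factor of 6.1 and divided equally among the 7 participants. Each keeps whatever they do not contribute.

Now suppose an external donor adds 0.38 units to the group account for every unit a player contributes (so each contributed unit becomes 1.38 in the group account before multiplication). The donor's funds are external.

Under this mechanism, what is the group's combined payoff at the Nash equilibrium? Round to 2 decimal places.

With the mechanism, a contributed unit returns 6.1 × 1.38 / 7 = 1.2026 per unit of net cost to the contributor — now above 1 — so contributing fully is weakly dominant for every player.
So the Nash equilibrium is full contribution by all 7; the group earns 6.1 × 1.38 × 252 = 2121.34.

2121.34 tokens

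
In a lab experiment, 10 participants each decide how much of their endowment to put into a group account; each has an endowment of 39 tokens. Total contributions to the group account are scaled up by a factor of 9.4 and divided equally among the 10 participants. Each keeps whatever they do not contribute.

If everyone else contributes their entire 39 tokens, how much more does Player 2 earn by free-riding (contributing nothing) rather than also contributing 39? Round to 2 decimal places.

Switching from a contribution of 39 to 0 lets Player 2 keep an extra 39 tokens, but lowers the group account by 39, which costs Player 2 their own share of that drop: 9.4/10 × 39 = 36.66.
Net gain = 39 − 36.66 = 2.34. The private return per contributed unit (0.9400) is below 1, so free-riding is indeed the best response regardless of what the others do.

2.34 tokens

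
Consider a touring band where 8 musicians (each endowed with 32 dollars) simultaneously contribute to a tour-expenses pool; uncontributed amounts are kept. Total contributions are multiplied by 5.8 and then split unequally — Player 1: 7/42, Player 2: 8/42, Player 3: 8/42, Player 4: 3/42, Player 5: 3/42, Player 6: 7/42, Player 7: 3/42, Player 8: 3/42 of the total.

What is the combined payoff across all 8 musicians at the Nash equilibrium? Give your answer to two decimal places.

A player with share s gets back 5.8·s per unit contributed, so full contribution is dominant for anyone with s > 1/5.8 = 0.1724 and zero contribution is dominant for anyone below.
Player 2 and Player 3 are above the threshold, contributing 32 each; the remaining 6 contribute 0. Total contributed: 64.
The tour-expenses pool pays out 5.8 × 64 = 371.20 in total (split across the unequal shares, but the aggregate is all that matters for the group sum).
The 6 free-riders keep 32 each, adding 192. Group total = 192 + 371.20 = 563.20.

563.20 dollars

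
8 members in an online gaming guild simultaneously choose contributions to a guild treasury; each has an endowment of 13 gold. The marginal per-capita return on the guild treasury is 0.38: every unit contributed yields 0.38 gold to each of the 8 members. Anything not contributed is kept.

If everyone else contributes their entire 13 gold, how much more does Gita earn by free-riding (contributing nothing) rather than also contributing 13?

8.06 gold

Switching from a contribution of 13 to 0 lets Gita keep an extra 13 gold, but lowers the guild treasury by 13, which costs Gita their own share of that drop: 0.38 × 13 = 4.94.
Net gain = 13 − 4.94 = 8.06. The private return per contributed unit (0.38) is below 1, so free-riding is indeed the best response regardless of what the others do.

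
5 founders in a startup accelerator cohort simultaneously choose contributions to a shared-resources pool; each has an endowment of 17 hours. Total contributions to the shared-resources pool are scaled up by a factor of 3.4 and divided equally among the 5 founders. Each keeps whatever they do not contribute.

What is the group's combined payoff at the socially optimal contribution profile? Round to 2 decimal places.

Each contributed unit returns 3.400 to the group as a whole (0.6800 to each of 5 players), which exceeds 1, so the social optimum is full contribution: group total = 3.400 × 85 = 289.00.

289.00 hours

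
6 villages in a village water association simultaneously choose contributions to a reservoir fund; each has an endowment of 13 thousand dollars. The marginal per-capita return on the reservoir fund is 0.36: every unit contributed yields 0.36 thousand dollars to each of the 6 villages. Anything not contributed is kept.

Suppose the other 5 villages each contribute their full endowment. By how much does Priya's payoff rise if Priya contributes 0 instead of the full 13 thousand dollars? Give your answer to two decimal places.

Switching from a contribution of 13 to 0 lets Priya keep an extra 13 thousand dollars, but lowers the reservoir fund by 13, which costs Priya their own share of that drop: 0.36 × 13 = 4.68.
Net gain = 13 − 4.68 = 8.32. The private return per contributed unit (0.36) is below 1, so free-riding is indeed the best response regardless of what the others do.

8.32 thousand dollars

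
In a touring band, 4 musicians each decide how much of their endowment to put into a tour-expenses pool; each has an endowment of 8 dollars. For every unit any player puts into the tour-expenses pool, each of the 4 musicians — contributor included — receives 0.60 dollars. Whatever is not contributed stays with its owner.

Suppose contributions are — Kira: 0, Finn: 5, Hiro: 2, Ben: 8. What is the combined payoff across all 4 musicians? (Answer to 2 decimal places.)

Total contributed: 0 + 5 + 2 + 8 = 15; total kept: 4 × 8 − 15 = 17.
The tour-expenses pool pays out 0.60 × 4 × 15 = 36.00 in aggregate.
Group total = 17 + 36.00 = 53.00.

53.00 dollars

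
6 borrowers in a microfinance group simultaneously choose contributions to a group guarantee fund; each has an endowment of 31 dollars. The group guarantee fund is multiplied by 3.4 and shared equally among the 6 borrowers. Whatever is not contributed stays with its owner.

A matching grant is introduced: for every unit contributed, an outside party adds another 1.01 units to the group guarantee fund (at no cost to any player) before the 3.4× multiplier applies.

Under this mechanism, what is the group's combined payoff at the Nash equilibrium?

The effective private return per unit is now 3.4 × 2.01 / 6 = 1.1390 > 1, so every player's dominant strategy flips to full contribution.
At the Nash equilibrium everyone contributes 31. Group total payoff = 3.4 × 2.01 × 186 = 1271.12.

1271.12 dollars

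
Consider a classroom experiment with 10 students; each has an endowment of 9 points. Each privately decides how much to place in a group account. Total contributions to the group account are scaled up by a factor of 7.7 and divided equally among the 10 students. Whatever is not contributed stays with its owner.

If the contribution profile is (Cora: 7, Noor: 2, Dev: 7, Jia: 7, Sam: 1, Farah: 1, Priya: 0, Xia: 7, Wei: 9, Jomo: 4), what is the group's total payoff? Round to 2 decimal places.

391.50 points

Total contributed: 7 + 2 + 7 + 7 + 1 + 1 + 0 + 7 + 9 + 4 = 45; total kept: 10 × 9 − 45 = 45.
The group account pays out 7.7 × 45 = 346.50 in aggregate.
Group total = 45 + 346.50 = 391.50.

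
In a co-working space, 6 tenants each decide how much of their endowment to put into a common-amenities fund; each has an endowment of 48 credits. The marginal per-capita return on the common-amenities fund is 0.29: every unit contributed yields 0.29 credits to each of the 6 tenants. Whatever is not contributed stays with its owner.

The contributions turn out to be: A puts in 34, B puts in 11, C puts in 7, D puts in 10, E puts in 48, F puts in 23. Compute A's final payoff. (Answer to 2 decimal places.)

52.57 credits

Total contributed: 34 + 11 + 7 + 10 + 48 + 23 = 133.
Each receives 0.29 × 133 = 38.57 from the common-amenities fund.
A keeps 48 − 34 = 14, so A's payoff is 14 + 38.57 = 52.57.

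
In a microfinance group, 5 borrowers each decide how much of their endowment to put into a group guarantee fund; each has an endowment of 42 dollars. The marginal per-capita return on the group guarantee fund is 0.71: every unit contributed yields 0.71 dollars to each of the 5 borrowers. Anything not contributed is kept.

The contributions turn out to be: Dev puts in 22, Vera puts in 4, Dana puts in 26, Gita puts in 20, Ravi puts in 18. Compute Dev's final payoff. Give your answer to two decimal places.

83.90 dollars

Total contributed: 22 + 4 + 26 + 20 + 18 = 90.
Each receives 0.71 × 90 = 63.90 from the group guarantee fund.
Dev keeps 42 − 22 = 20, so Dev's payoff is 20 + 63.90 = 83.90.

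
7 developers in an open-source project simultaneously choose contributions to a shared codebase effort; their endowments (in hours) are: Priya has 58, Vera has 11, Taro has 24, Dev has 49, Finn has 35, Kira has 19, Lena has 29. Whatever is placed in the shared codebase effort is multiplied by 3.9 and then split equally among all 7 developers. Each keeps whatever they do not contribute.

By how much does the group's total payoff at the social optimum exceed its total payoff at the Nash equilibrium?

652.50 hours

The private return per contributed unit is 3.9/7 = 0.5571 < 1 for every player regardless of endowment, so the Nash equilibrium is zero contribution and the group total is Σ E_j = 58 + 11 + 24 + 49 + 35 + 19 + 29 = 225.
Each contributed unit returns 3.900 to the group, so the social optimum is full contribution by everyone: group total = 3.900 × 225 = 877.50.
Efficiency loss = (3.900 − 1) × 225 = 652.50.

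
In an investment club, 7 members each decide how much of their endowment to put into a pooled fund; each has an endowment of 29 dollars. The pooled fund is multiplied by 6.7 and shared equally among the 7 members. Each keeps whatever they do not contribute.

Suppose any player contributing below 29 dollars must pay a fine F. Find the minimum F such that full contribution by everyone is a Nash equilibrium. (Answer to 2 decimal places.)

Given the others contribute fully, the best deviation is to contribute 0 (any partial contribution still incurs the fine and gives up units whose private return 0.9571 is below 1).
Deviating from 29 to 0 saves 29 dollars but forfeits the deviator's share of the drop in the pooled fund: 6.7/7 × 29 = 27.76.
So the deviation gain is 29 − 27.76 = 1.24, and the fine must be at least 1.24 dollars to wipe it out.

1.24 dollars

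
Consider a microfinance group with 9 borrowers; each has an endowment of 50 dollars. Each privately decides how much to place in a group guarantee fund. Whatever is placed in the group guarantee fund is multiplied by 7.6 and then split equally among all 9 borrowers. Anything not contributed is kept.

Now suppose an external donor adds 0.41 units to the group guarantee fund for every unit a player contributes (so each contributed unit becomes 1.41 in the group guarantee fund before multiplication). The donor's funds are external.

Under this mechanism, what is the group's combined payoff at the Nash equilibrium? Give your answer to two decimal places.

4822.20 dollars

Under the mechanism each unit contributed yields 7.6 × 1.41 / 9 = 1.1907 back to its contributor per unit of net cost, which exceeds 1, making full contribution the dominant choice for everyone.
So the Nash equilibrium is full contribution by all 9; the group earns 7.6 × 1.41 × 450 = 4822.20.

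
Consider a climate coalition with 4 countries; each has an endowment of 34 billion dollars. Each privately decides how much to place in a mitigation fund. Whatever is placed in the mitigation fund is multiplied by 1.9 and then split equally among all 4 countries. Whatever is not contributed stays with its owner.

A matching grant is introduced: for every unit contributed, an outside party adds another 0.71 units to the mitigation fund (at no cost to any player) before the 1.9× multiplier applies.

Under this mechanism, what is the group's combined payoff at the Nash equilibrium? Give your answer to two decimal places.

136.00 billion dollars

Even with the mechanism, each unit contributed returns only 1.9 × 1.71 / 4 = 0.8123 per unit of net cost, so contributing nothing is still dominant.
At the Nash equilibrium no one contributes; group total payoff = 4 × 34 = 136.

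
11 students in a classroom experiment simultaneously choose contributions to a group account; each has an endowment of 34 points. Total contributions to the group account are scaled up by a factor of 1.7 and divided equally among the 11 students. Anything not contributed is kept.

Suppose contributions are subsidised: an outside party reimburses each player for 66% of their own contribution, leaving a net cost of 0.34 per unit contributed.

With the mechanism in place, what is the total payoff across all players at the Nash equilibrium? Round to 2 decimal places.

Even with the mechanism, each unit contributed returns only (1.7/11) / 0.34 = 0.4545 per unit of net cost, so contributing nothing is still dominant.
Everyone keeps their endowment and the group total is 11 × 34 = 374.

374.00 points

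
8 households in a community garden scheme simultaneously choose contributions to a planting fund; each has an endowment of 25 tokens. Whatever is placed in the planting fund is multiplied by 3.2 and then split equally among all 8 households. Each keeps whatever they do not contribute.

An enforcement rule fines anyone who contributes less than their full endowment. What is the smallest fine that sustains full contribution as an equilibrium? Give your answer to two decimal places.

15.00 tokens

Given the others contribute fully, the best deviation is to contribute 0 (any partial contribution still incurs the fine and gives up units whose private return 0.4000 is below 1).
Deviating from 25 to 0 saves 25 tokens but forfeits the deviator's share of the drop in the planting fund: 3.2/8 × 25 = 10.00.
So the deviation gain is 25 − 10.00 = 15.00, and the fine must be at least 15.00 tokens to wipe it out.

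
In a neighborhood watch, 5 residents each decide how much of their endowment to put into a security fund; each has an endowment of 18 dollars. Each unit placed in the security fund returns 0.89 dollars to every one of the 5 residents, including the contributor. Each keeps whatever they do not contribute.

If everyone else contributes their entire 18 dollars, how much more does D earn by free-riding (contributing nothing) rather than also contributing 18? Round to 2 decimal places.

Switching from a contribution of 18 to 0 lets D keep an extra 18 dollars, but lowers the security fund by 18, which costs D their own share of that drop: 0.89 × 18 = 16.02.
Net gain = 18 − 16.02 = 1.98. The private return per contributed unit (0.89) is below 1, so free-riding is indeed the best response regardless of what the others do.

1.98 dollars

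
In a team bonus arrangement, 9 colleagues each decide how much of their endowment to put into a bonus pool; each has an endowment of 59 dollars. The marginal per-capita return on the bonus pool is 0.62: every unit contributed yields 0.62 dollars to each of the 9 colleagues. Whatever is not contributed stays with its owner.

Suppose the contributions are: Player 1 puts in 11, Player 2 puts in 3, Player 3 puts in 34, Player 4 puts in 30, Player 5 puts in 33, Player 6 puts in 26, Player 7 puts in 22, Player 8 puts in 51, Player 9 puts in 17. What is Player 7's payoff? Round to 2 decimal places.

Total contributed: 11 + 3 + 34 + 30 + 33 + 26 + 22 + 51 + 17 = 227.
Each receives 0.62 × 227 = 140.74 from the bonus pool.
Player 7 keeps 59 − 22 = 37, so Player 7's payoff is 37 + 140.74 = 177.74.

177.74 dollars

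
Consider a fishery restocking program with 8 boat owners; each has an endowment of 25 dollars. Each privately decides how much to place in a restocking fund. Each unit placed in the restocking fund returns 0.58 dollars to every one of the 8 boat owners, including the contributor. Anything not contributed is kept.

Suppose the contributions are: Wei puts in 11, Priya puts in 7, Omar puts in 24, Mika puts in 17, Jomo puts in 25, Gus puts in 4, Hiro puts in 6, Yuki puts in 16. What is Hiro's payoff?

82.80 dollars

Total contributed: 11 + 7 + 24 + 17 + 25 + 4 + 6 + 16 = 110.
Each receives 0.58 × 110 = 63.80 from the restocking fund.
Hiro keeps 25 − 6 = 19, so Hiro's payoff is 19 + 63.80 = 82.80.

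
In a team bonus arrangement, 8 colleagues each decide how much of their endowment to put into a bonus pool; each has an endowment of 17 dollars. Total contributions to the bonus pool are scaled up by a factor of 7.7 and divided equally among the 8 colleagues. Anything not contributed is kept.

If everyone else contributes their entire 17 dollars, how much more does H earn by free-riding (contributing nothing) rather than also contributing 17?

Switching from a contribution of 17 to 0 lets H keep an extra 17 dollars, but lowers the bonus pool by 17, which costs H their own share of that drop: 7.7/8 × 17 = 16.36.
Net gain = 17 − 16.36 = 0.64. The private return per contributed unit (0.9625) is below 1, so free-riding is indeed the best response regardless of what the others do.

0.64 dollars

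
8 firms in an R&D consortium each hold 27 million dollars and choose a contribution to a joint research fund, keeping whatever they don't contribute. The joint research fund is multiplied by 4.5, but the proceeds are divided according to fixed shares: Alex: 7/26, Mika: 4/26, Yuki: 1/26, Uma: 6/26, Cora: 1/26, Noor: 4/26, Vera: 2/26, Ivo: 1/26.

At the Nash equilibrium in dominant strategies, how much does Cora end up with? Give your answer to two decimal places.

36.35 million dollars

For player j, contributing a unit is worthwhile iff 4.5 × (j's share) ≥ 1, i.e. iff j's share is at least 0.2222.
Alex and Uma are above the threshold, contributing 27 each; the remaining 6 contribute 0. Total contributed: 54.
Cora keeps 27 and receives 4.5 × 54 × 1/26 = 9.35 from the joint research fund, for a payoff of 36.35.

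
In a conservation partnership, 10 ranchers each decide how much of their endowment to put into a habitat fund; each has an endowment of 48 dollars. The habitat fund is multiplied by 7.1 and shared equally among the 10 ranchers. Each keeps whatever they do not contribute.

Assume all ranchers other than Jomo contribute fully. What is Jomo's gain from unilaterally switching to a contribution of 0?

13.92 dollars

Switching from a contribution of 48 to 0 lets Jomo keep an extra 48 dollars, but lowers the habitat fund by 48, which costs Jomo their own share of that drop: 7.1/10 × 48 = 34.08.
Net gain = 48 − 34.08 = 13.92. The private return per contributed unit (0.7100) is below 1, so free-riding is indeed the best response regardless of what the others do.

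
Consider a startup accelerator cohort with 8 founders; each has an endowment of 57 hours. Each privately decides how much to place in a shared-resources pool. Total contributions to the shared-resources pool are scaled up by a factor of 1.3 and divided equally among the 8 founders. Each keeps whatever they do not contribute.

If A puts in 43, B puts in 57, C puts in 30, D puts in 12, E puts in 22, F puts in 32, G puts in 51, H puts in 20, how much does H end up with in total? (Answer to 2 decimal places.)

80.39 hours

Total contributed: 43 + 57 + 30 + 12 + 22 + 32 + 51 + 20 = 267.
Each receives 1.3 × 267 / 8 = 43.39 from the shared-resources pool.
H keeps 57 − 20 = 37, so H's payoff is 37 + 43.39 = 80.39.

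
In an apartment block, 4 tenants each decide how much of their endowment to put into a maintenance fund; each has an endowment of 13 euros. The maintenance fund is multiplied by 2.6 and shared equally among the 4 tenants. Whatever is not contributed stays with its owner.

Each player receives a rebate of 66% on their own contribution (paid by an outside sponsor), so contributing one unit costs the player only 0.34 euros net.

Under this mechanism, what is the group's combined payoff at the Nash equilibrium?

169.52 euros

The effective private return per unit is now (2.6/4) / 0.34 = 1.9118 > 1, so every player's dominant strategy flips to full contribution.
So the Nash equilibrium is full contribution by all 4; the group earns 4 × (13 × 0.66 + 2.6 × 13) = 169.52.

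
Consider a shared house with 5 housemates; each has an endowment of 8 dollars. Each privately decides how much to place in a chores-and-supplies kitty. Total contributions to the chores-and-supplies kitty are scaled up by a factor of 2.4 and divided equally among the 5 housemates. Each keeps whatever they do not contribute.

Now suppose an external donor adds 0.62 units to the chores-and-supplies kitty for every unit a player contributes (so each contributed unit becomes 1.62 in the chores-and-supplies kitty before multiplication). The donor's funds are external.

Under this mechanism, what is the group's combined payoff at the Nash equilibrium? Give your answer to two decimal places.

With the mechanism, a contributed unit returns 2.4 × 1.62 / 5 = 0.7776 per unit of net cost — still below 1 — so contributing 0 remains dominant for every player.
At the Nash equilibrium no one contributes; group total payoff = 5 × 8 = 40.

40.00 dollars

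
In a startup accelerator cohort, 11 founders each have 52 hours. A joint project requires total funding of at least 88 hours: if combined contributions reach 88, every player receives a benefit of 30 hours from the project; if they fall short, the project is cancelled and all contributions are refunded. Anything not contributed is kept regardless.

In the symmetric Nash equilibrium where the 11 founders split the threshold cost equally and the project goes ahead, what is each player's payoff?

74 hours

Equal share of the threshold: 88/11 = 8.
At this profile no one gains by cutting their contribution: any cut drops the total below 88, the project is cancelled, contributions are refunded, and the deviator ends with 52, which is less than 52 − 8 + 30 = 74. Contributing more than 8 just wastes the excess. So contributing exactly 8 is a best response.
Each player's payoff: 52 − 8 + 30 = 74.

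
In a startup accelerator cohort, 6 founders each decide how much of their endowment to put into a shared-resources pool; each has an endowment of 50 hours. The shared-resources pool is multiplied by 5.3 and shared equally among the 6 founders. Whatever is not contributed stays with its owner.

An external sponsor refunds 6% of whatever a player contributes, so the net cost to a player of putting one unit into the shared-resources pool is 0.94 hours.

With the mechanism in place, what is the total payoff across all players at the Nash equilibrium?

300.00 hours

With the mechanism, a contributed unit returns (5.3/6) / 0.94 = 0.9397 per unit of net cost — still below 1 — so contributing 0 remains dominant for every player.
At the Nash equilibrium no one contributes; group total payoff = 6 × 50 = 300.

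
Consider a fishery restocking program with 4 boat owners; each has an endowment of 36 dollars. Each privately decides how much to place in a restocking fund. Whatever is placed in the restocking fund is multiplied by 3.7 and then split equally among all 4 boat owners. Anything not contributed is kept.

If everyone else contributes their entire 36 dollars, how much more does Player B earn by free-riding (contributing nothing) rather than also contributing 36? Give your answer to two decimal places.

2.70 dollars

Switching from a contribution of 36 to 0 lets Player B keep an extra 36 dollars, but lowers the restocking fund by 36, which costs Player B their own share of that drop: 3.7/4 × 36 = 33.30.
Net gain = 36 − 33.30 = 2.70. The private return per contributed unit (0.9250) is below 1, so free-riding is indeed the best response regardless of what the others do.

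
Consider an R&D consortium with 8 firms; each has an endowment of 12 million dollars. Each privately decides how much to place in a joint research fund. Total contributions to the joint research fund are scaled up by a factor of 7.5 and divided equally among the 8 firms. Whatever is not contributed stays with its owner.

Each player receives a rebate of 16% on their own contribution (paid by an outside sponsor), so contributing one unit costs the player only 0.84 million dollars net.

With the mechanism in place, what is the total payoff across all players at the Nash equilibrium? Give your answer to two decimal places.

With the mechanism, a contributed unit returns (7.5/8) / 0.84 = 1.1161 per unit of net cost to the contributor — now above 1 — so contributing fully is weakly dominant for every player.
So the Nash equilibrium is full contribution by all 8; the group earns 8 × (12 × 0.16 + 7.5 × 12) = 735.36.

735.36 million dollars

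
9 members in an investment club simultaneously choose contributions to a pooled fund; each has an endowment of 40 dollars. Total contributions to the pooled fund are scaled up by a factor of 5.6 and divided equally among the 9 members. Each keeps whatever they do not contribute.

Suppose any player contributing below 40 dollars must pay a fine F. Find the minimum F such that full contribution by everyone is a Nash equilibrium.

Given the others contribute fully, the best deviation is to contribute 0 (any partial contribution still incurs the fine and gives up units whose private return 0.6222 is below 1).
Deviating from 40 to 0 saves 40 dollars but forfeits the deviator's share of the drop in the pooled fund: 5.6/9 × 40 = 24.89.
So the deviation gain is 40 − 24.89 = 15.11, and the fine must be at least 15.11 dollars to wipe it out.

15.11 dollars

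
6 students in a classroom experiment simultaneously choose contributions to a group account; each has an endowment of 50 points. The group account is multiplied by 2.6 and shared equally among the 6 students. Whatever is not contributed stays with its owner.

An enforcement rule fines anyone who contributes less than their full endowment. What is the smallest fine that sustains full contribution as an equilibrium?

28.33 points

Given the others contribute fully, the best deviation is to contribute 0 (any partial contribution still incurs the fine and gives up units whose private return 0.4333 is below 1).
Deviating from 50 to 0 saves 50 points but forfeits the deviator's share of the drop in the group account: 2.6/6 × 50 = 21.67.
So the deviation gain is 50 − 21.67 = 28.33, and the fine must be at least 28.33 points to wipe it out.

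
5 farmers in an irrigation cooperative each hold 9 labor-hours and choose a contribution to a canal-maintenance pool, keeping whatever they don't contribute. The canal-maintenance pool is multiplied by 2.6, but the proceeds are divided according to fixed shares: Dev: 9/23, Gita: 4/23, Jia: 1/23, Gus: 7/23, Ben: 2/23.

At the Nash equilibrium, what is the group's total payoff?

59.40 labor-hours

A player with share s gets back 2.6·s per unit contributed, so full contribution is dominant for anyone with s > 1/2.6 = 0.3846 and zero contribution is dominant for anyone below.
The only share above 0.3846 is Dev's 9/23, contributing 9; the remaining 4 contribute 0. Total contributed: 9.
The canal-maintenance pool pays out 2.6 × 9 = 23.40 in total (split across the unequal shares, but the aggregate is all that matters for the group sum).
The 4 free-riders keep 9 each, adding 36. Group total = 36 + 23.40 = 59.40.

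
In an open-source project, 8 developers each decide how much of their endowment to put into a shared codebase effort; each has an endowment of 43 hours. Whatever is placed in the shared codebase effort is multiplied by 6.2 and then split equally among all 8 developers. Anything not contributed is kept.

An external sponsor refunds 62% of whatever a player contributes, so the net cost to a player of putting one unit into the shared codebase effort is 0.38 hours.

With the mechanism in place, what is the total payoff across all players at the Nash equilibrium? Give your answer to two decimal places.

2346.08 hours

Under the mechanism each unit contributed yields (6.2/8) / 0.38 = 2.0395 back to its contributor per unit of net cost, which exceeds 1, making full contribution the dominant choice for everyone.
At the Nash equilibrium everyone contributes 43. Group total payoff = 8 × (43 × 0.62 + 6.2 × 43) = 2346.08.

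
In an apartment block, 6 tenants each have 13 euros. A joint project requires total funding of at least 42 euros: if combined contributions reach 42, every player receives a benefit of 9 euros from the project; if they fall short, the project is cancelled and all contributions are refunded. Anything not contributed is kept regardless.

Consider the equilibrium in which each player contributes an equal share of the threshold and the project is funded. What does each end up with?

Equal share of the threshold: 42/6 = 7.
At this profile no one gains by cutting their contribution: any cut drops the total below 42, the project is cancelled, contributions are refunded, and the deviator ends with 13, which is less than 13 − 7 + 9 = 15. Contributing more than 7 just wastes the excess. So contributing exactly 7 is a best response.
Each player's payoff: 13 − 7 + 9 = 15.

15 euros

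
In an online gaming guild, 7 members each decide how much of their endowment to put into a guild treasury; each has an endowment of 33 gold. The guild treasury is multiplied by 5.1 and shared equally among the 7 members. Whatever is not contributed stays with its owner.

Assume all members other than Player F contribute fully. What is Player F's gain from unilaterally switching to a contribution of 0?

8.96 gold

Switching from a contribution of 33 to 0 lets Player F keep an extra 33 gold, but lowers the guild treasury by 33, which costs Player F their own share of that drop: 5.1/7 × 33 = 24.04.
Net gain = 33 − 24.04 = 8.96. The private return per contributed unit (0.7286) is below 1, so free-riding is indeed the best response regardless of what the others do.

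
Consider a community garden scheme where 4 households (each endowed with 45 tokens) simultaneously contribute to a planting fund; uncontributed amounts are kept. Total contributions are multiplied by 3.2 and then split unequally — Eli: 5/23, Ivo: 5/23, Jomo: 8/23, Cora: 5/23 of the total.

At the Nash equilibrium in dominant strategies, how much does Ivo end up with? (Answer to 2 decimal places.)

76.30 tokens

For player j, contributing a unit is worthwhile iff 3.2 × (j's share) ≥ 1, i.e. iff j's share is at least 0.3125.
Only Jomo (8/23) clears that bar, contributing 45; the remaining 3 contribute 0. Total contributed: 45.
Ivo keeps 45 and receives 3.2 × 45 × 5/23 = 31.30 from the planting fund, for a payoff of 76.30.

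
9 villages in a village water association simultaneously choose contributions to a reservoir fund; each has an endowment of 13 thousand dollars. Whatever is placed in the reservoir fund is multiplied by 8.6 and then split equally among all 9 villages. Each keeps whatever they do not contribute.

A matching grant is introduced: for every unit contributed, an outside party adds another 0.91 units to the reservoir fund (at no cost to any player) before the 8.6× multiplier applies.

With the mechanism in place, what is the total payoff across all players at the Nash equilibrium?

Under the mechanism each unit contributed yields 8.6 × 1.91 / 9 = 1.8251 back to its contributor per unit of net cost, which exceeds 1, making full contribution the dominant choice for everyone.
At the Nash equilibrium everyone contributes 13. Group total payoff = 8.6 × 1.91 × 117 = 1921.84.

1921.84 thousand dollars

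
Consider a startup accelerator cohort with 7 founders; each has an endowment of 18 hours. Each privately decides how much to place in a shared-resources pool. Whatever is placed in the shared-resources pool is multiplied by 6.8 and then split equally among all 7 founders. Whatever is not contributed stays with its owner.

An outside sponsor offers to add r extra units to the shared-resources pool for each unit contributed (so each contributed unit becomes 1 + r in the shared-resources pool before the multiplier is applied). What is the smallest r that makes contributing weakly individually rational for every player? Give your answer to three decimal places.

With matching at rate r, one contributed unit becomes (1 + r) in the shared-resources pool and returns 6.8 × (1 + r) / 7 to the contributor.
Setting this equal to 1: 1 + r = 7/6.8 = 1.0294.
So the minimum matching rate is r = 1.0294 − 1 = 0.029.

0.029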